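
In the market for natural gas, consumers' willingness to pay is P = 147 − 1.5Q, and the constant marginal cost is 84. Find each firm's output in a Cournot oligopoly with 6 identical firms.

With 6 symmetric Cournot firms, each firm's FOC gives 147 − 10.5q = 84, so q = 6, Q = 6·6 = 36, and P = 93.

q_i = 6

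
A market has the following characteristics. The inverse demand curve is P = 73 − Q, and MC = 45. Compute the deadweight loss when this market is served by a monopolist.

DWL = 98

Under competition P = MC = 45, so Q = (73 − 45)/1 = 28.
A monopolist chooses Q where MR = MC. MR = 73 − 2Q; setting this equal to 45 gives Q = 14 and P = 59.
DWL is the triangle between Q = 14 and Q = 28: ½·(28 − 14)·(59 − 45) = 98.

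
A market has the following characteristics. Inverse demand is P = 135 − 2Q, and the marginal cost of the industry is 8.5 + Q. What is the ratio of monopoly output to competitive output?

The monopolist equates marginal revenue to marginal cost: 135 − 4Q = 8.5 + Q, so Q = 25.3. From demand, P = 84.4.
Under competition P = MC: 135 − 2Q = 8.5 + Q ⇒ Q = 253/6, P = 152/3.
Ratio Q_m/Q_c = 25.3/(253/6) = 0.6.

Q_m/Q_c = 0.6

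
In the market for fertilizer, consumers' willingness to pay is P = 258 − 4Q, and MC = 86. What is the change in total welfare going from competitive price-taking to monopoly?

Perfect competition: P = MC = 86, so 258 − 4Q = 86 and Q = 43.
CS = ½·(258 − 86)·43 = 3698; PS = (86 − 86)·43 = 0; TS = 3698.
A monopolist chooses Q where MR = MC. MR = 258 − 8Q; setting this equal to 86 gives Q = 21.5 and P = 172.
CS = ½·(258 − 172)·21.5 = 924.5; PS = (172 − 86)·21.5 = 1849; TS = 2773.5.
Change in total welfare: 2773.5 − 3698 = −924.5.

TS falls by 924.5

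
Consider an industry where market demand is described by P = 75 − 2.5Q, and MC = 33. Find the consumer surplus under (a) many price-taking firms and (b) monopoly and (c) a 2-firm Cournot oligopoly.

Competitive firms price at marginal cost: P = 33, giving Q = 16.8.
CS = ½·(75 − 33)·16.8 = 352.8.
The monopolist equates marginal revenue to marginal cost: 75 − 5Q = 33, so Q = 8.4. From demand, P = 54.
CS = ½·(75 − 54)·8.4 = 88.2.
Cournot with 2 identical firms: the symmetric best-response condition is 75 − 7.5q = 33. Each firm produces q = 5.6, total output Q = 11.2, price P = 47.
CS = ½·(75 − 47)·11.2 = 156.8.

Competition: CS = 352.8; Monopoly: CS = 88.2; Cournot: CS = 156.8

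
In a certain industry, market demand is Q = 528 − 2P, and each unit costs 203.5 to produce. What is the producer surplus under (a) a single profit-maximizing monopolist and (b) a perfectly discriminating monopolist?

Inverting demand: P = 264 − 0.5Q.
A monopolist chooses Q where MR = MC. MR = 264 − Q; setting this equal to 203.5 gives Q = 60.5 and P = 233.75.
PS = (233.75 − 203.5)·60.5 = 1830.125.
Under first-degree price discrimination the firm charges each unit its demand price and produces up to where P = MC, i.e. Q = 121. Consumer surplus is zero; producer surplus equals total surplus.
PS = ½·(264 − 203.5)·121 = 3660.25.

Monopoly: PS = 1830.125; Perfect PD: PS = 3660.25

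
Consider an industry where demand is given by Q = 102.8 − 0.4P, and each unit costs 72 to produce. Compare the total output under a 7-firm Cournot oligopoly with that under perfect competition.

Cournot: Q = 64.75; Competition: Q = 74

Inverting demand: P = 257 − 2.5Q.
With 7 symmetric Cournot firms, each firm's FOC gives 257 − 20q = 72, so q = 9.25, Q = 7·9.25 = 64.75, and P = 95.125.
Competitive firms price at marginal cost: P = 72, giving Q = 74.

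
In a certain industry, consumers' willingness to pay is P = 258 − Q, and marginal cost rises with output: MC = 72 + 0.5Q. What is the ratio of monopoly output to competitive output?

Q_m/Q_c = 0.6

Monopoly sets MR = MC: 258 − 2Q = 72 + 0.5Q ⇒ Q = 74.4, P = 258 − 74.4 = 183.6.
Competitive equilibrium sets price equal to marginal cost: 258 − Q = 72 + 0.5Q, so Q = 124 and P = 134.
Ratio Q_m/Q_c = 74.4/124 = 0.6.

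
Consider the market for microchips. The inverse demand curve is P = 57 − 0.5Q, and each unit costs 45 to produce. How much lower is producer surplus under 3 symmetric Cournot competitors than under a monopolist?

The monopolist equates marginal revenue to marginal cost: 57 − Q = 45, so Q = 12. From demand, P = 51.
PS = (51 − 45)·12 = 72.
Cournot with 3 identical firms: the symmetric best-response condition is 57 − 2q = 45. Each firm produces q = 6, total output Q = 18, price P = 48.
PS = (48 − 45)·18 = 54.
Change in producer surplus: 54 − 72 = −18.

PS falls by 18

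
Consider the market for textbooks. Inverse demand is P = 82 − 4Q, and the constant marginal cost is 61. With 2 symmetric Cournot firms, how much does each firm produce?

q_i = 1.75

In a 2-firm Cournot equilibrium, symmetry and the first-order condition give q = (82 − 61)/(12) = 1.75. So Q = 3.5 and P = 68.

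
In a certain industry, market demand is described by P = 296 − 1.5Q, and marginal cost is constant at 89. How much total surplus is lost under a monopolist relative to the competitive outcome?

Competitive firms price at marginal cost: P = 89, giving Q = 138.
A monopolist chooses Q where MR = MC. MR = 296 − 3Q; setting this equal to 89 gives Q = 69 and P = 192.5.
DWL is the triangle between Q = 69 and Q = 138: ½·(138 − 69)·(192.5 − 89) = 3570.75.

DWL = 3570.75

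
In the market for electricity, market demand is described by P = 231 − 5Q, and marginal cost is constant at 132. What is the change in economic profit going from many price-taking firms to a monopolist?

Competitive firms price at marginal cost: P = 132, giving Q = 19.8.
Profit = (132 − 132)·19.8 = 0.
A monopolist chooses Q where MR = MC. MR = 231 − 10Q; setting this equal to 132 gives Q = 9.9 and P = 181.5.
Profit = (181.5 − 132)·9.9 = 490.05.
Change in economic profit: 490.05 − 0 = 490.05.

π rises by 490.05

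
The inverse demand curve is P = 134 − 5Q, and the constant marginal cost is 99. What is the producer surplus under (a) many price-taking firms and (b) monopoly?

Competitive firms price at marginal cost: P = 99, giving Q = 7.
PS = (99 − 99)·7 = 0.
Monopoly sets MR = MC: 134 − 10Q = 99 ⇒ Q = 3.5, P = 134 − 5·3.5 = 116.5.
PS = (116.5 − 99)·3.5 = 61.25.

Competition: PS = 0; Monopoly: PS = 61.25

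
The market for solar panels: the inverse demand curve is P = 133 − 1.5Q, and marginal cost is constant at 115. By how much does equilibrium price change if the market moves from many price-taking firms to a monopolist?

Competitive firms price at marginal cost: P = 115, giving Q = 12.
A monopolist chooses Q where MR = MC. MR = 133 − 3Q; setting this equal to 115 gives Q = 6 and P = 124.
Change in equilibrium price: 124 − 115 = 9.

Equilibrium price rises by 9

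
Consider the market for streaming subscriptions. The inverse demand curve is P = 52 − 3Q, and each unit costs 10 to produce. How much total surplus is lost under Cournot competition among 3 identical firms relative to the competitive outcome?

Competitive firms price at marginal cost: P = 10, giving Q = 14.
Cournot with 3 identical firms: the symmetric best-response condition is 52 − 12q = 10. Each firm produces q = 3.5, total output Q = 10.5, price P = 20.5.
DWL is the triangle between Q = 10.5 and Q = 14: ½·(14 − 10.5)·(20.5 − 10) = 18.375.

DWL = 18.375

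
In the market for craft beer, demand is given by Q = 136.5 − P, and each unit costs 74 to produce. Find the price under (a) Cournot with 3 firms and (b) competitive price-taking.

Cournot: P = 89.625; Competition: P = 74

Inverting demand: P = 136.5 − Q.
With 3 symmetric Cournot firms, each firm's FOC gives 136.5 − 4q = 74, so q = 15.625, Q = 3·15.625 = 46.875, and P = 89.625.
Under competition P = MC = 74, so Q = (136.5 − 74)/1 = 62.5.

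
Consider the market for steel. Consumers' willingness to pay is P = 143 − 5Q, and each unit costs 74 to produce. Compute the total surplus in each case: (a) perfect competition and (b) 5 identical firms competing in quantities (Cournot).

Under competition P = MC = 74, so Q = (143 − 74)/5 = 13.8.
CS = ½·(143 − 74)·13.8 = 476.1; PS = (74 − 74)·13.8 = 0; TS = 476.1.
In a 5-firm Cournot equilibrium, symmetry and the first-order condition give q = (143 − 74)/(30) = 2.3. So Q = 11.5 and P = 85.5.
CS = ½·(143 − 85.5)·11.5 = 330.625; PS = (85.5 − 74)·11.5 = 132.25; TS = 462.875.

Competition: TS = 476.1; Cournot: TS = 462.875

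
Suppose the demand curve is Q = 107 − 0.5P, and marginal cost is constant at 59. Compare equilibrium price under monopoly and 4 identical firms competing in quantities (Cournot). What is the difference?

Inverting demand: P = 214 − 2Q.
The monopolist equates marginal revenue to marginal cost: 214 − 4Q = 59, so Q = 38.75. From demand, P = 136.5.
Cournot with 4 identical firms: the symmetric best-response condition is 214 − 10q = 59. Each firm produces q = 15.5, total output Q = 62, price P = 90.
Change in equilibrium price: 90 − 136.5 = −46.5.

Equilibrium price falls by 46.5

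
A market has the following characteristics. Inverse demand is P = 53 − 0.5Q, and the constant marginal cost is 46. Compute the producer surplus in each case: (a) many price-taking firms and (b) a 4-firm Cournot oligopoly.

Competition: PS = 0; Cournot: PS = 15.68

Under competition P = MC = 46, so Q = (53 − 46)/0.5 = 14.
PS = (46 − 46)·14 = 0.
Cournot with 4 identical firms: the symmetric best-response condition is 53 − 2.5q = 46. Each firm produces q = 2.8, total output Q = 11.2, price P = 47.4.
PS = (47.4 − 46)·11.2 = 15.68.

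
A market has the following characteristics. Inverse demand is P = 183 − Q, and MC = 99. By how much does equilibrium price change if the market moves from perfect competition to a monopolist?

P rises by 42

Competitive firms price at marginal cost: P = 99, giving Q = 84.
The monopolist equates marginal revenue to marginal cost: 183 − 2Q = 99, so Q = 42. From demand, P = 141.
Change in equilibrium price: 141 − 99 = 42.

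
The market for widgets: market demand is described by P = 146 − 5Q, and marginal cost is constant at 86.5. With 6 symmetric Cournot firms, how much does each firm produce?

In a 6-firm Cournot equilibrium, symmetry and the first-order condition give q = (146 − 86.5)/(35) = 1.7. So Q = 10.2 and P = 95.

q_i = 1.7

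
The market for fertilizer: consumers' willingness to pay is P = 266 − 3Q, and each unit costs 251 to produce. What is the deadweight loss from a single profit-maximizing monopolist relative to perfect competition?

Under competition P = MC = 251, so Q = (266 − 251)/3 = 5.
Monopoly sets MR = MC: 266 − 6Q = 251 ⇒ Q = 2.5, P = 266 − 3·2.5 = 258.5.
DWL is the triangle between Q = 2.5 and Q = 5: ½·(5 − 2.5)·(258.5 − 251) = 9.375.

DWL = 9.375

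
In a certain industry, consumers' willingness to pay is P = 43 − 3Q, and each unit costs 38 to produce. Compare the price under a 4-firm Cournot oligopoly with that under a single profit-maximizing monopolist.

Cournot: P = 39; Monopoly: P = 40.5

With 4 symmetric Cournot firms, each firm's FOC gives 43 − 15q = 38, so q = 1/3, Q = 4·1/3 = 4/3, and P = 39.
A monopolist chooses Q where MR = MC. MR = 43 − 6Q; setting this equal to 38 gives Q = 5/6 and P = 40.5.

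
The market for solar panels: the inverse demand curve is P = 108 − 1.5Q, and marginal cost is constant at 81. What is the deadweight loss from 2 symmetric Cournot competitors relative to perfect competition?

DWL = 27

Competitive firms price at marginal cost: P = 81, giving Q = 18.
Cournot with 2 identical firms: the symmetric best-response condition is 108 − 4.5q = 81. Each firm produces q = 6, total output Q = 12, price P = 90.
DWL is the triangle between Q = 12 and Q = 18: ½·(18 − 12)·(90 − 81) = 27.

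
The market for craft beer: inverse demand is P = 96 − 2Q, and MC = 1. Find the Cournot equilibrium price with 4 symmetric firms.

Cournot with 4 identical firms: the symmetric best-response condition is 96 − 10q = 1. Each firm produces q = 9.5, total output Q = 38, price P = 20.

P = 20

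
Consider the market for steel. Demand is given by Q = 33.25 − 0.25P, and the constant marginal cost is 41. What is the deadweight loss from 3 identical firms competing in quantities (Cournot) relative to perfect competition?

DWL = 66.125

Inverting demand: P = 133 − 4Q.
Under competition P = MC = 41, so Q = (133 − 41)/4 = 23.
Cournot with 3 identical firms: the symmetric best-response condition is 133 − 16q = 41. Each firm produces q = 5.75, total output Q = 17.25, price P = 64.
DWL is the triangle between Q = 17.25 and Q = 23: ½·(23 − 17.25)·(64 − 41) = 66.125.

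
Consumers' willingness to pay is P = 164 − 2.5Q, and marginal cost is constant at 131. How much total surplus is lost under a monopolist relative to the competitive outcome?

Perfect competition: P = MC = 131, so 164 − 2.5Q = 131 and Q = 13.2.
A monopolist chooses Q where MR = MC. MR = 164 − 5Q; setting this equal to 131 gives Q = 6.6 and P = 147.5.
DWL is the triangle between Q = 6.6 and Q = 13.2: ½·(13.2 − 6.6)·(147.5 − 131) = 54.45.

DWL = 54.45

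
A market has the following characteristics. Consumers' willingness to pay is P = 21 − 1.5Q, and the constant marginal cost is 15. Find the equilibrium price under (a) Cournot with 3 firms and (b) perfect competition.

Cournot: P = 16.5; Competition: P = 15

With 3 symmetric Cournot firms, each firm's FOC gives 21 − 6q = 15, so q = 1, Q = 3·1 = 3, and P = 16.5.
Competitive firms price at marginal cost: P = 15, giving Q = 4.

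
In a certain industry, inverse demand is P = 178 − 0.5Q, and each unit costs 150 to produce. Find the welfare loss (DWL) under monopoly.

Under competition P = MC = 150, so Q = (178 − 150)/0.5 = 56.
Monopoly sets MR = MC: 178 − Q = 150 ⇒ Q = 28, P = 178 − 0.5·28 = 164.
DWL is the triangle between Q = 28 and Q = 56: ½·(56 − 28)·(164 − 150) = 196.

DWL = 196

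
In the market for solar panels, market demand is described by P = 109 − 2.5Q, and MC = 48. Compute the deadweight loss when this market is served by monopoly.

Perfect competition: P = MC = 48, so 109 − 2.5Q = 48 and Q = 24.4.
Monopoly sets MR = MC: 109 − 5Q = 48 ⇒ Q = 12.2, P = 109 − 2.5·12.2 = 78.5.
DWL is the triangle between Q = 12.2 and Q = 24.4: ½·(24.4 − 12.2)·(78.5 − 48) = 186.05.

DWL = 186.05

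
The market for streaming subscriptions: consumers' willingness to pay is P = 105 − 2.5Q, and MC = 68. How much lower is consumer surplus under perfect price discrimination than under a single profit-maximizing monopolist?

CS falls by 68.45

Monopoly sets MR = MC: 105 − 5Q = 68 ⇒ Q = 7.4, P = 105 − 2.5·7.4 = 86.5.
CS = ½·(105 − 86.5)·7.4 = 68.45.
With perfect price discrimination, output is the efficient level Q = 14.8 (where demand meets MC), but every buyer pays their willingness to pay: CS = 0 and PS = total surplus.
CS = 0.
Change in consumer surplus: 0 − 68.45 = −68.45.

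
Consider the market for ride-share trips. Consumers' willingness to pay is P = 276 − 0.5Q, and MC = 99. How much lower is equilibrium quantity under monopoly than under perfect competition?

Perfect competition: P = MC = 99, so 276 − 0.5Q = 99 and Q = 354.
A monopolist chooses Q where MR = MC. MR = 276 − Q; setting this equal to 99 gives Q = 177 and P = 187.5.
Change in equilibrium quantity: 177 − 354 = −177.

Equilibrium quantity falls by 177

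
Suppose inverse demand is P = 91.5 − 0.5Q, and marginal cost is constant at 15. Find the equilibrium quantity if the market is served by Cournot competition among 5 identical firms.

Q = 127.5

In a 5-firm Cournot equilibrium, symmetry and the first-order condition give q = (91.5 − 15)/(3) = 25.5. So Q = 127.5 and P = 27.75.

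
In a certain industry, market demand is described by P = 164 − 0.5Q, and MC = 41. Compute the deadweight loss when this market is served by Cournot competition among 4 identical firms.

DWL = 605.16

Competitive firms price at marginal cost: P = 41, giving Q = 246.
Cournot with 4 identical firms: the symmetric best-response condition is 164 − 2.5q = 41. Each firm produces q = 49.2, total output Q = 196.8, price P = 65.6.
DWL is the triangle between Q = 196.8 and Q = 246: ½·(246 − 196.8)·(65.6 − 41) = 605.16.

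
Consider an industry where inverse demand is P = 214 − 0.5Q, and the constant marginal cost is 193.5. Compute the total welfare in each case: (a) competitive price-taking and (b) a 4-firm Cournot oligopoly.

Competitive firms price at marginal cost: P = 193.5, giving Q = 41.
CS = ½·(214 − 193.5)·41 = 420.25; PS = (193.5 − 193.5)·41 = 0; TS = 420.25.
With 4 symmetric Cournot firms, each firm's FOC gives 214 − 2.5q = 193.5, so q = 8.2, Q = 4·8.2 = 32.8, and P = 197.6.
CS = ½·(214 − 197.6)·32.8 = 268.96; PS = (197.6 − 193.5)·32.8 = 134.48; TS = 403.44.

Competition: TS = 420.25; Cournot: TS = 403.44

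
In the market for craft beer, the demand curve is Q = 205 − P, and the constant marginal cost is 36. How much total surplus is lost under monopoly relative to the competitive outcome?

DWL = 3570.125

Inverting demand: P = 205 − Q.
Under competition P = MC = 36, so Q = (205 − 36)/1 = 169.
Monopoly sets MR = MC: 205 − 2Q = 36 ⇒ Q = 84.5, P = 205 − 84.5 = 120.5.
DWL is the triangle between Q = 84.5 and Q = 169: ½·(169 − 84.5)·(120.5 − 36) = 3570.125.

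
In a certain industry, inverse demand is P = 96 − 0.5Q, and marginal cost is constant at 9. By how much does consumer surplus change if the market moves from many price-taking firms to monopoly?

Perfect competition: P = MC = 9, so 96 − 0.5Q = 9 and Q = 174.
CS = ½·(96 − 9)·174 = 7569.
A monopolist chooses Q where MR = MC. MR = 96 − Q; setting this equal to 9 gives Q = 87 and P = 52.5.
CS = ½·(96 − 52.5)·87 = 1892.25.
Change in consumer surplus: 1892.25 − 7569 = −5676.75.

CS falls by 5676.75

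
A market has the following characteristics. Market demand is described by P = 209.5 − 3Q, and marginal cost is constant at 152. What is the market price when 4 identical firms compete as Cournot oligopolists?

In a 4-firm Cournot equilibrium, symmetry and the first-order condition give q = (209.5 − 152)/(15) = 23/6. So Q = 46/3 and P = 163.5.

P = 163.5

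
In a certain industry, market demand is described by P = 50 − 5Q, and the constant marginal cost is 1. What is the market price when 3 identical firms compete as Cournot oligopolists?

Cournot with 3 identical firms: the symmetric best-response condition is 50 − 20q = 1. Each firm produces q = 2.45, total output Q = 7.35, price P = 13.25.

P = 13.25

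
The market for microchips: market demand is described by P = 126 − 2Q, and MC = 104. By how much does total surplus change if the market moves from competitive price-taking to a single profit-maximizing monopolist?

Perfect competition: P = MC = 104, so 126 − 2Q = 104 and Q = 11.
CS = ½·(126 − 104)·11 = 121; PS = (104 − 104)·11 = 0; TS = 121.
A monopolist chooses Q where MR = MC. MR = 126 − 4Q; setting this equal to 104 gives Q = 5.5 and P = 115.
CS = ½·(126 − 115)·5.5 = 30.25; PS = (115 − 104)·5.5 = 60.5; TS = 90.75.
Change in total surplus: 90.75 − 121 = −30.25.

Total surplus falls by 30.25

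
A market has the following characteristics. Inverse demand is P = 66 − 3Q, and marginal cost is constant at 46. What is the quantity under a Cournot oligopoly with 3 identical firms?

With 3 symmetric Cournot firms, each firm's FOC gives 66 − 12q = 46, so q = 5/3, Q = 3·5/3 = 5, and P = 51.

Q = 5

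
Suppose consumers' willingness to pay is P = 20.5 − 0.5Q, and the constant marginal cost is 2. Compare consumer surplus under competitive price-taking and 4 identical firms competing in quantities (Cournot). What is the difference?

Under competition P = MC = 2, so Q = (20.5 − 2)/0.5 = 37.
CS = ½·(20.5 − 2)·37 = 342.25.
Cournot with 4 identical firms: the symmetric best-response condition is 20.5 − 2.5q = 2. Each firm produces q = 7.4, total output Q = 29.6, price P = 5.7.
CS = ½·(20.5 − 5.7)·29.6 = 219.04.
Change in consumer surplus: 219.04 − 342.25 = −123.21.

CS falls by 123.21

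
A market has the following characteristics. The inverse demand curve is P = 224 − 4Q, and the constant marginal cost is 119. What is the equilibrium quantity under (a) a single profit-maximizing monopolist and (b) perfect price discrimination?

The monopolist equates marginal revenue to marginal cost: 224 − 8Q = 119, so Q = 13.125. From demand, P = 171.5.
With perfect price discrimination, output is the efficient level Q = 26.25 (where demand meets MC), but every buyer pays their willingness to pay: CS = 0 and PS = total surplus.

Monopoly: Q = 13.125; Perfect PD: Q = 26.25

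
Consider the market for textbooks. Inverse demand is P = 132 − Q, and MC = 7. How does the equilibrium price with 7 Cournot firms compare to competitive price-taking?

In a 7-firm Cournot equilibrium, symmetry and the first-order condition give q = (132 − 7)/(8) = 15.625. So Q = 109.375 and P = 22.625.
Under competition P = MC = 7, so Q = (132 − 7)/1 = 125.

Cournot: P = 22.625; Competition: P = 7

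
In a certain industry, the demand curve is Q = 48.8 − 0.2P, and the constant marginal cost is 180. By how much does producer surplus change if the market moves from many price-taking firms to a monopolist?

Inverting demand: P = 244 − 5Q.
Under competition P = MC = 180, so Q = (244 − 180)/5 = 12.8.
PS = (180 − 180)·12.8 = 0.
A monopolist chooses Q where MR = MC. MR = 244 − 10Q; setting this equal to 180 gives Q = 6.4 and P = 212.
PS = (212 − 180)·6.4 = 204.8.
Change in producer surplus: 204.8 − 0 = 204.8.

Producer surplus rises by 204.8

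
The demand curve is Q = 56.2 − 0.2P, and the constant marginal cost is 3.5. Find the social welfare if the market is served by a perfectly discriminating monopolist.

Inverting demand: P = 281 − 5Q.
With perfect price discrimination, output is the efficient level Q = 55.5 (where demand meets MC), but every buyer pays their willingness to pay: CS = 0 and PS = total surplus.
TS = 7700.625 (equal to competitive TS).

TS = 7700.625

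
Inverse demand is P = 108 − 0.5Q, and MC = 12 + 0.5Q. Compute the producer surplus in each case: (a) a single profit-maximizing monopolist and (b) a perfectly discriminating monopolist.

A monopolist chooses Q where MR = MC. MR = 108 − Q; setting this equal to 12 + 0.5Q gives Q = 64 and P = 76.
PS = P·Q − VC(Q) = 76·64 − (12·64 + ½·0.5·64²) = 3072.
Under first-degree price discrimination the firm charges each unit its demand price and produces up to where P = MC, i.e. Q = 96. Consumer surplus is zero; producer surplus equals total surplus.
PS = ½·(108 − 12)·96 = 4608.

Monopoly: PS = 3072; Perfect PD: PS = 4608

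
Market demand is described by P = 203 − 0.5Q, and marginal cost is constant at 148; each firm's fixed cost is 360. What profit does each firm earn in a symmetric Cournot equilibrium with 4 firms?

With 4 symmetric Cournot firms, each firm's FOC gives 203 − 2.5q = 148, so q = 22, Q = 4·22 = 88, and P = 159.
Each firm's profit = (159 − 148)·22 − 360 = −118.

π_i = −118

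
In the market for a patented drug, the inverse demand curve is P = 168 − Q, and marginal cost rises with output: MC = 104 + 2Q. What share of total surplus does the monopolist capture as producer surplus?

Monopoly sets MR = MC: 168 − 2Q = 104 + 2Q ⇒ Q = 16, P = 168 − 16 = 152.
CS = ½·(168 − 152)·16 = 128.
PS = P·Q − VC(Q) = 152·16 − (104·16 + ½·2·16²) = 512.
Share captured = PS/TS = 512/640 = 0.8.

PS/TS = 0.8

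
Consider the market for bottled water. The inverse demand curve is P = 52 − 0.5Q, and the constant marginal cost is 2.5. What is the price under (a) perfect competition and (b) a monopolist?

Competition: P = 2.5; Monopoly: P = 27.25

Perfect competition: P = MC = 2.5, so 52 − 0.5Q = 2.5 and Q = 99.
A monopolist chooses Q where MR = MC. MR = 52 − Q; setting this equal to 2.5 gives Q = 49.5 and P = 27.25.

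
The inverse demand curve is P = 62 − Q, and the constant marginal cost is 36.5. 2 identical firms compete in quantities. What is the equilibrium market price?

P = 45

In a 2-firm Cournot equilibrium, symmetry and the first-order condition give q = (62 − 36.5)/(3) = 8.5. So Q = 17 and P = 45.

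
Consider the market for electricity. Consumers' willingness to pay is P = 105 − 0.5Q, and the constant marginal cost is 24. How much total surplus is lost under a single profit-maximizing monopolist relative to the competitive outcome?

Under competition P = MC = 24, so Q = (105 − 24)/0.5 = 162.
A monopolist chooses Q where MR = MC. MR = 105 − Q; setting this equal to 24 gives Q = 81 and P = 64.5.
DWL is the triangle between Q = 81 and Q = 162: ½·(162 − 81)·(64.5 − 24) = 1640.25.

DWL = 1640.25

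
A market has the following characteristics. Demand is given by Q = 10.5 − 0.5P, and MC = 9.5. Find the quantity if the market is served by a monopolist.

Q = 2.875

Inverting demand: P = 21 − 2Q.
The monopolist equates marginal revenue to marginal cost: 21 − 4Q = 9.5, so Q = 2.875. From demand, P = 15.25.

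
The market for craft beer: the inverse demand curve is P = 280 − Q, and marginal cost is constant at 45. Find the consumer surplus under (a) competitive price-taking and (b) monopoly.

Under competition P = MC = 45, so Q = (280 − 45)/1 = 235.
CS = ½·(280 − 45)·235 = 27612.5.
The monopolist equates marginal revenue to marginal cost: 280 − 2Q = 45, so Q = 117.5. From demand, P = 162.5.
CS = ½·(280 − 162.5)·117.5 = 6903.125.

Competition: CS = 27612.5; Monopoly: CS = 6903.125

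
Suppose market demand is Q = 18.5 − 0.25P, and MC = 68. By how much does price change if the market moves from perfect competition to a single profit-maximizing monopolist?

Inverting demand: P = 74 − 4Q.
Under competition P = MC = 68, so Q = (74 − 68)/4 = 1.5.
The monopolist equates marginal revenue to marginal cost: 74 − 8Q = 68, so Q = 0.75. From demand, P = 71.
Change in price: 71 − 68 = 3.

P rises by 3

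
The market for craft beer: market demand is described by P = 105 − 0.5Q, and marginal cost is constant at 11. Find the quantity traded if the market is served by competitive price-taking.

Q = 188

Competitive firms price at marginal cost: P = 11, giving Q = 188.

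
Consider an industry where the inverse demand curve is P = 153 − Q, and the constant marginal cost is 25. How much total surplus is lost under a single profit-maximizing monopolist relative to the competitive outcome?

DWL = 2048

Under competition P = MC = 25, so Q = (153 − 25)/1 = 128.
A monopolist chooses Q where MR = MC. MR = 153 − 2Q; setting this equal to 25 gives Q = 64 and P = 89.
DWL is the triangle between Q = 64 and Q = 128: ½·(128 − 64)·(89 − 25) = 2048.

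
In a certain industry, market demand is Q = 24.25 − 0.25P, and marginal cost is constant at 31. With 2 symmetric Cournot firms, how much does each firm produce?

Inverting demand: P = 97 − 4Q.
With 2 symmetric Cournot firms, each firm's FOC gives 97 − 12q = 31, so q = 5.5, Q = 2·5.5 = 11, and P = 53.

q_i = 5.5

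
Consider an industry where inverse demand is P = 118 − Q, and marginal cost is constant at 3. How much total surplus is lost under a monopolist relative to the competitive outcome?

DWL = 1653.125

Competitive firms price at marginal cost: P = 3, giving Q = 115.
The monopolist equates marginal revenue to marginal cost: 118 − 2Q = 3, so Q = 57.5. From demand, P = 60.5.
DWL is the triangle between Q = 57.5 and Q = 115: ½·(115 − 57.5)·(60.5 − 3) = 1653.125.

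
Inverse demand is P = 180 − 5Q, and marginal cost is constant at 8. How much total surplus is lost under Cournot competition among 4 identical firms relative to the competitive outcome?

DWL = 118.336

Under competition P = MC = 8, so Q = (180 − 8)/5 = 34.4.
With 4 symmetric Cournot firms, each firm's FOC gives 180 − 25q = 8, so q = 6.88, Q = 4·6.88 = 27.52, and P = 42.4.
DWL is the triangle between Q = 27.52 and Q = 34.4: ½·(34.4 − 27.52)·(42.4 − 8) = 118.336.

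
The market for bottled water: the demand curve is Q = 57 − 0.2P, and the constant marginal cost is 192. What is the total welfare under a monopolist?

TS = 648.675

Inverting demand: P = 285 − 5Q.
Monopoly sets MR = MC: 285 − 10Q = 192 ⇒ Q = 9.3, P = 285 − 5·9.3 = 238.5.
CS = ½·(285 − 238.5)·9.3 = 216.225; PS = (238.5 − 192)·9.3 = 432.45; TS = 648.675.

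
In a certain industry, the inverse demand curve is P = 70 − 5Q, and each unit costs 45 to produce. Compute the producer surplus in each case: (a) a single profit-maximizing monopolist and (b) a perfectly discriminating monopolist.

Monopoly: PS = 31.25; Perfect PD: PS = 62.5

The monopolist equates marginal revenue to marginal cost: 70 − 10Q = 45, so Q = 2.5. From demand, P = 57.5.
PS = (57.5 − 45)·2.5 = 31.25.
Under first-degree price discrimination the firm charges each unit its demand price and produces up to where P = MC, i.e. Q = 5. Consumer surplus is zero; producer surplus equals total surplus.
PS = ½·(70 − 45)·5 = 62.5.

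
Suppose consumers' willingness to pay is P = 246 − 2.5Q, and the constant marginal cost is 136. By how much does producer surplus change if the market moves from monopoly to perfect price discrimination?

A monopolist chooses Q where MR = MC. MR = 246 − 5Q; setting this equal to 136 gives Q = 22 and P = 191.
PS = (191 − 136)·22 = 1210.
A perfectly discriminating monopolist sells every unit with P(Q) ≥ MC(Q), so output equals the competitive quantity Q = 44. Each buyer pays their reservation price, so CS = 0 and the firm captures all surplus.
PS = ½·(246 − 136)·44 = 2420.
Change in producer surplus: 2420 − 1210 = 1210.

PS rises by 1210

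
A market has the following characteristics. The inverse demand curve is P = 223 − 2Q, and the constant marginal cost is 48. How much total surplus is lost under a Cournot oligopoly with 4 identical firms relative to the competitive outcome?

Under competition P = MC = 48, so Q = (223 − 48)/2 = 87.5.
With 4 symmetric Cournot firms, each firm's FOC gives 223 − 10q = 48, so q = 17.5, Q = 4·17.5 = 70, and P = 83.
DWL is the triangle between Q = 70 and Q = 87.5: ½·(87.5 − 70)·(83 − 48) = 306.25.

DWL = 306.25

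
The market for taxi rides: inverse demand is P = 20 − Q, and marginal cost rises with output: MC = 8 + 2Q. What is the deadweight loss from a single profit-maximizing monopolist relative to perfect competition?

DWL = 1.5

Under competition P = MC: 20 − Q = 8 + 2Q ⇒ Q = 4, P = 16.
The monopolist equates marginal revenue to marginal cost: 20 − 2Q = 8 + 2Q, so Q = 3. From demand, P = 17.
CS = ½·(20 − 16)·4 = 8; PS = (16·4 − 8·4 − ½·2·4²) = 16; TS = 24.
CS = ½·(20 − 17)·3 = 4.5; PS = (17·3 − 8·3 − ½·2·3²) = 18; TS = 22.5.
DWL = 24 − 22.5 = 1.5.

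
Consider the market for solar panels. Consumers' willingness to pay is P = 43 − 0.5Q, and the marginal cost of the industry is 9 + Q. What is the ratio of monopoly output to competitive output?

Q_m/Q_c = 0.75

Monopoly sets MR = MC: 43 − Q = 9 + Q ⇒ Q = 17, P = 43 − 0.5·17 = 34.5.
Competitive equilibrium sets price equal to marginal cost: 43 − 0.5Q = 9 + Q, so Q = 68/3 and P = 95/3.
Ratio Q_m/Q_c = 17/(68/3) = 0.75.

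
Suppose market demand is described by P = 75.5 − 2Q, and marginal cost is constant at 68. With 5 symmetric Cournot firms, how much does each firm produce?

With 5 symmetric Cournot firms, each firm's FOC gives 75.5 − 12q = 68, so q = 0.625, Q = 5·0.625 = 3.125, and P = 69.25.

q_i = 0.625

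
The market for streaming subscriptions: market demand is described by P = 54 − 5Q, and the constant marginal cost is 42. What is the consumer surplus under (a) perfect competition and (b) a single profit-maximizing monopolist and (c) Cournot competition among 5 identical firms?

Under competition P = MC = 42, so Q = (54 − 42)/5 = 2.4.
CS = ½·(54 − 42)·2.4 = 14.4.
A monopolist chooses Q where MR = MC. MR = 54 − 10Q; setting this equal to 42 gives Q = 1.2 and P = 48.
CS = ½·(54 − 48)·1.2 = 3.6.
With 5 symmetric Cournot firms, each firm's FOC gives 54 − 30q = 42, so q = 0.4, Q = 5·0.4 = 2, and P = 44.
CS = ½·(54 − 44)·2 = 10.

Competition: CS = 14.4; Monopoly: CS = 3.6; Cournot: CS = 10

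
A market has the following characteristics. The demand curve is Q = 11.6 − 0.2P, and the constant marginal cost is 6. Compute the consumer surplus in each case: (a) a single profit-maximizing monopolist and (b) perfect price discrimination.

Monopoly: CS = 67.6; Perfect PD: CS = 0

Inverting demand: P = 58 − 5Q.
A monopolist chooses Q where MR = MC. MR = 58 − 10Q; setting this equal to 6 gives Q = 5.2 and P = 32.
CS = ½·(58 − 32)·5.2 = 67.6.
A perfectly discriminating monopolist sells every unit with P(Q) ≥ MC(Q), so output equals the competitive quantity Q = 10.4. Each buyer pays their reservation price, so CS = 0 and the firm captures all surplus.
CS = 0.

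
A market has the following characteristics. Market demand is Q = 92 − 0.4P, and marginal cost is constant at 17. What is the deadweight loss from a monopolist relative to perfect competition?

Inverting demand: P = 230 − 2.5Q.
Under competition P = MC = 17, so Q = (230 − 17)/2.5 = 85.2.
A monopolist chooses Q where MR = MC. MR = 230 − 5Q; setting this equal to 17 gives Q = 42.6 and P = 123.5.
DWL is the triangle between Q = 42.6 and Q = 85.2: ½·(85.2 − 42.6)·(123.5 − 17) = 2268.45.

DWL = 2268.45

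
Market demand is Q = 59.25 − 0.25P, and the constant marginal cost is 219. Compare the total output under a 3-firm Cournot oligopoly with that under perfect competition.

Cournot: Q = 3.375; Competition: Q = 4.5

Inverting demand: P = 237 − 4Q.
In a 3-firm Cournot equilibrium, symmetry and the first-order condition give q = (237 − 219)/(16) = 1.125. So Q = 3.375 and P = 223.5.
Under competition P = MC = 219, so Q = (237 − 219)/4 = 4.5.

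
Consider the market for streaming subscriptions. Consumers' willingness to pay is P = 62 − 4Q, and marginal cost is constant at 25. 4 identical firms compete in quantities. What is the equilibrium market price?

In a 4-firm Cournot equilibrium, symmetry and the first-order condition give q = (62 − 25)/(20) = 1.85. So Q = 7.4 and P = 32.4.

P = 32.4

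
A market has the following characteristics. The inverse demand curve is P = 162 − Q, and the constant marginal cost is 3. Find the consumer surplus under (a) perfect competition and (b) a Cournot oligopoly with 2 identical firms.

Under competition P = MC = 3, so Q = (162 − 3)/1 = 159.
CS = ½·(162 − 3)·159 = 12640.5.
Cournot with 2 identical firms: the symmetric best-response condition is 162 − 3q = 3. Each firm produces q = 53, total output Q = 106, price P = 56.
CS = ½·(162 − 56)·106 = 5618.

Competition: CS = 12640.5; Cournot: CS = 5618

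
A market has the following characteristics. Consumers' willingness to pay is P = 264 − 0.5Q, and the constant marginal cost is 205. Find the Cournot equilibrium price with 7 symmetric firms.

P = 212.375

With 7 symmetric Cournot firms, each firm's FOC gives 264 − 4q = 205, so q = 14.75, Q = 7·14.75 = 103.25, and P = 212.375.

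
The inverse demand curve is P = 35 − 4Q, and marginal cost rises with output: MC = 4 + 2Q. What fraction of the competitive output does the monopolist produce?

Monopoly sets MR = MC: 35 − 8Q = 4 + 2Q ⇒ Q = 3.1, P = 35 − 4·3.1 = 22.6.
Competitive equilibrium sets price equal to marginal cost: 35 − 4Q = 4 + 2Q, so Q = 31/6 and P = 43/3.
Ratio Q_m/Q_c = 3.1/(31/6) = 0.6.

Q_m/Q_c = 0.6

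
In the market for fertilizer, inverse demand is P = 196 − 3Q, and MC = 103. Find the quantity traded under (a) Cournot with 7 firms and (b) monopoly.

With 7 symmetric Cournot firms, each firm's FOC gives 196 − 24q = 103, so q = 3.875, Q = 7·3.875 = 27.125, and P = 114.625.
A monopolist chooses Q where MR = MC. MR = 196 − 6Q; setting this equal to 103 gives Q = 15.5 and P = 149.5.

Cournot: Q = 27.125; Monopoly: Q = 15.5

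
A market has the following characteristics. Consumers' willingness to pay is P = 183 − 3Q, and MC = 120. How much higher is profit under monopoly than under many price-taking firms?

π rises by 330.75

Under competition P = MC = 120, so Q = (183 − 120)/3 = 21.
Profit = (120 − 120)·21 = 0.
Monopoly sets MR = MC: 183 − 6Q = 120 ⇒ Q = 10.5, P = 183 − 3·10.5 = 151.5.
Profit = (151.5 − 120)·10.5 = 330.75.
Change in profit: 330.75 − 0 = 330.75.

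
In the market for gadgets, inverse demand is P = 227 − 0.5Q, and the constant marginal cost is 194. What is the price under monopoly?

A monopolist chooses Q where MR = MC. MR = 227 − Q; setting this equal to 194 gives Q = 33 and P = 210.5.

P = 210.5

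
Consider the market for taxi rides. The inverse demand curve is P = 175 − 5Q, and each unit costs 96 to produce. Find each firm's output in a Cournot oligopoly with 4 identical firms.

In a 4-firm Cournot equilibrium, symmetry and the first-order condition give q = (175 − 96)/(25) = 3.16. So Q = 12.64 and P = 111.8.

q_i = 3.16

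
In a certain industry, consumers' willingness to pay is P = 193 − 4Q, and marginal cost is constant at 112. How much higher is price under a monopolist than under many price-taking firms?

Under competition P = MC = 112, so Q = (193 − 112)/4 = 20.25.
The monopolist equates marginal revenue to marginal cost: 193 − 8Q = 112, so Q = 10.125. From demand, P = 152.5.
Change in price: 152.5 − 112 = 40.5.

P rises by 40.5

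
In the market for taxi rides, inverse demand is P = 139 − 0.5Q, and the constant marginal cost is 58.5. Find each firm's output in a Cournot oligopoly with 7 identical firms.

In a 7-firm Cournot equilibrium, symmetry and the first-order condition give q = (139 − 58.5)/(4) = 20.125. So Q = 140.875 and P = 1097/16.

q_i = 20.125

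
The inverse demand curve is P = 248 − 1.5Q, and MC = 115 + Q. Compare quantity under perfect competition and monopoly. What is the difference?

Under competition P = MC: 248 − 1.5Q = 115 + Q ⇒ Q = 53.2, P = 168.2.
A monopolist chooses Q where MR = MC. MR = 248 − 3Q; setting this equal to 115 + Q gives Q = 33.25 and P = 198.125.
Change in quantity: 33.25 − 53.2 = −19.95.

Q falls by 19.95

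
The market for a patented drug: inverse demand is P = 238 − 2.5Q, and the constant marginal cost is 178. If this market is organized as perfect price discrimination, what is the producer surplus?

PS = 720

With perfect price discrimination, output is the efficient level Q = 24 (where demand meets MC), but every buyer pays their willingness to pay: CS = 0 and PS = total surplus.
PS = ½·(238 − 178)·24 = 720.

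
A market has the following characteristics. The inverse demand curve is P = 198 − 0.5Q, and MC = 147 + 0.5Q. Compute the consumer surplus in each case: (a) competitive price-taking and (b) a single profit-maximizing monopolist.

Under competition P = MC: 198 − 0.5Q = 147 + 0.5Q ⇒ Q = 51, P = 172.5.
CS = ½·(198 − 172.5)·51 = 650.25.
A monopolist chooses Q where MR = MC. MR = 198 − Q; setting this equal to 147 + 0.5Q gives Q = 34 and P = 181.
CS = ½·(198 − 181)·34 = 289.

Competition: CS = 650.25; Monopoly: CS = 289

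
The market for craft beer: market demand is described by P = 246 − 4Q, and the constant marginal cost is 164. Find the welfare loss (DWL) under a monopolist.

Under competition P = MC = 164, so Q = (246 − 164)/4 = 20.5.
Monopoly sets MR = MC: 246 − 8Q = 164 ⇒ Q = 10.25, P = 246 − 4·10.25 = 205.
DWL is the triangle between Q = 10.25 and Q = 20.5: ½·(20.5 − 10.25)·(205 − 164) = 210.125.

DWL = 210.125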